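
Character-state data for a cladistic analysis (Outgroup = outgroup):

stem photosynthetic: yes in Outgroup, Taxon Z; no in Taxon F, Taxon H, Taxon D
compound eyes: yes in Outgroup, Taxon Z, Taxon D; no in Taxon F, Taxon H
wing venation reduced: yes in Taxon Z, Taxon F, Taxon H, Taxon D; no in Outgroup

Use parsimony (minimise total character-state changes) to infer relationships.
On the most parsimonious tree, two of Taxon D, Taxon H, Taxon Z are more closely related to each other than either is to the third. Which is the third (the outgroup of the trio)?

Character polarity is set by the outgroup: the derived state is whichever differs from the outgroup's state, so for stem photosynthetic, compound eyes the derived state is 'no', and for the remaining characters it is 'yes'.
stem photosynthetic (derived state 'no') is shared by Taxon D, Taxon F, and Taxon H — a synapomorphy uniting that clade.
Only Taxon F and Taxon H show the derived state 'no' for compound eyes, supporting them as a clade.
wing venation reduced (derived state 'yes') is shared by all ingroup taxa — unites the whole ingroup.
Most parsimonious ingroup topology: (Taxon Z,((Taxon F,Taxon H),Taxon D)).
Taxon H and Taxon D share a more recent common ancestor with each other than either does with Taxon Z, so Taxon Z is the least closely related of the three.

Taxon Z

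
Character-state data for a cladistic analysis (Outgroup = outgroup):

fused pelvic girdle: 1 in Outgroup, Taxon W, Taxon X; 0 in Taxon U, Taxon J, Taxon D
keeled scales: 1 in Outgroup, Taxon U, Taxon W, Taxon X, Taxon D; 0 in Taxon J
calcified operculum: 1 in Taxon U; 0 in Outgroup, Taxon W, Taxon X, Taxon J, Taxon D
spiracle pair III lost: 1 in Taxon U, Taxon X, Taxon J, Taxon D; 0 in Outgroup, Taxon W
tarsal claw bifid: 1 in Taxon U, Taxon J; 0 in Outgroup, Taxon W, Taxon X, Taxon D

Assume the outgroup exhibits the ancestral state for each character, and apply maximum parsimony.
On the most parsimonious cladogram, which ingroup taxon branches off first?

Taxon W

Character polarity is set by the outgroup: the derived state is whichever differs from the outgroup's state, so for fused pelvic girdle, keeled scales the derived state is '0', and for the remaining characters it is '1'.
fused pelvic girdle (derived state '0') is shared by Taxon D, Taxon J, and Taxon U — a synapomorphy uniting that clade.
keeled scales (derived state '0') is unique to Taxon J (autapomorphy; uninformative for grouping).
calcified operculum (derived state '1') is unique to Taxon U (autapomorphy; uninformative for grouping).
spiracle pair III lost (derived state '1') is shared by Taxon D, Taxon J, Taxon U, and Taxon X — a synapomorphy uniting that clade.
tarsal claw bifid (derived state '1') is shared by Taxon J and Taxon U — a synapomorphy uniting that clade.
Most parsimonious ingroup topology: ((((Taxon U,Taxon J),Taxon D),Taxon X),Taxon W).
Taxon W is sister to the clade containing all other ingroup taxa, so it is the earliest-diverging (most basal) ingroup lineage.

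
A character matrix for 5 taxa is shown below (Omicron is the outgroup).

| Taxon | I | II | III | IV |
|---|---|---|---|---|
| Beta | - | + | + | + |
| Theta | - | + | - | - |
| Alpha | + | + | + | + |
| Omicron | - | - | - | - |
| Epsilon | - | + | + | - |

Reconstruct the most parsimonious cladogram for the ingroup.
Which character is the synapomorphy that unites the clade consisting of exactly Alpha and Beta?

IV

The outgroup has state '-' for every character, so '+' is the derived state throughout.
I: derived state '+' in Alpha only — an autapomorphy, so it tells us nothing about relationships among taxa.
All ingroup taxa share the derived state '+' for II; it defines the ingroup but does not resolve relationships within it.
Only Alpha, Beta, and Epsilon show the derived state '+' for III, supporting them as a clade.
Only Alpha and Beta show the derived state '+' for IV, supporting them as a clade.
Most parsimonious ingroup topology: (((Alpha,Beta),Epsilon),Theta).
The clade {Alpha, Beta} is supported by IV: its derived state '+' occurs in exactly those taxa and in no other taxon (including the outgroup).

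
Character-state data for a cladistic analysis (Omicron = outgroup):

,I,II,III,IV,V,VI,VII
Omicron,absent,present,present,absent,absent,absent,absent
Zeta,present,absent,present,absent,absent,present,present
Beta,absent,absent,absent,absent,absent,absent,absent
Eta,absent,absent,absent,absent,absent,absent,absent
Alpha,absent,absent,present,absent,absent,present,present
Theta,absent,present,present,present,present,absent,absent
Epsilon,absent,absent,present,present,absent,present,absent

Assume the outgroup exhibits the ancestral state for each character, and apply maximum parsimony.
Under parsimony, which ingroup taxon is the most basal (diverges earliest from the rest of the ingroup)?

Theta

Character polarity is set by the outgroup: the derived state is whichever differs from the outgroup's state, so for II, III the derived state is 'absent', and for the remaining characters it is 'present'.
I: derived state 'present' in Zeta only — an autapomorphy, so it tells us nothing about relationships among taxa.
Only Alpha, Beta, Epsilon, Eta, and Zeta show the derived state 'absent' for II, supporting them as a clade.
Only Beta and Eta show the derived state 'absent' for III, supporting them as a clade.
IV (state 'present') occurs in Epsilon and Theta but conflicts with the nesting implied by the other characters — most parsimoniously interpreted as homoplasy.
V: derived state 'present' in Theta only — an autapomorphy, so it tells us nothing about relationships among taxa.
VI: derived state 'present' in Alpha, Epsilon, and Zeta only — synapomorphy for {Alpha, Epsilon, Zeta}.
VII: derived state 'present' in Alpha and Zeta only — synapomorphy for {Alpha, Zeta}.
Most parsimonious ingroup topology: ((((Zeta,Alpha),Epsilon),(Beta,Eta)),Theta).
Theta is sister to the clade containing all other ingroup taxa, so it is the earliest-diverging (most basal) ingroup lineage.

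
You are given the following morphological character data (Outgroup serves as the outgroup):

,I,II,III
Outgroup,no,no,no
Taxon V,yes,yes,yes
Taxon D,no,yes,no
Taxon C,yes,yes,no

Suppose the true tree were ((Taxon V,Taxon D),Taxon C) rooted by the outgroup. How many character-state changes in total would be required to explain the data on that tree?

Map each character onto ((Taxon V,Taxon D),Taxon C) (rooted by Outgroup) and count the minimum state changes it requires (Fitch parsimony):
I: 2; II: 1; III: 1.
Total tree length = 4.

4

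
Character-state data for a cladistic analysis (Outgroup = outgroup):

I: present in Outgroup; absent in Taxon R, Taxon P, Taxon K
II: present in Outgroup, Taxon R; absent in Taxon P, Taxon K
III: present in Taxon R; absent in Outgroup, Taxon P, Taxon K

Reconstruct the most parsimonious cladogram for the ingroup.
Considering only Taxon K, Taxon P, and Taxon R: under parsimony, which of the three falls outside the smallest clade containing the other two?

Character polarity is set by the outgroup: the derived state is whichever differs from the outgroup's state, so for I, II the derived state is 'absent', and for the remaining characters it is 'present'.
I (derived state 'absent') is shared by all ingroup taxa — unites the whole ingroup.
II: derived state 'absent' in Taxon K and Taxon P only — synapomorphy for {Taxon K, Taxon P}.
III (derived state 'present') is unique to Taxon R (autapomorphy; uninformative for grouping).
Most parsimonious ingroup topology: (Taxon R,(Taxon P,Taxon K)).
Taxon P and Taxon K share a more recent common ancestor with each other than either does with Taxon R, so Taxon R is the least closely related of the three.

Taxon R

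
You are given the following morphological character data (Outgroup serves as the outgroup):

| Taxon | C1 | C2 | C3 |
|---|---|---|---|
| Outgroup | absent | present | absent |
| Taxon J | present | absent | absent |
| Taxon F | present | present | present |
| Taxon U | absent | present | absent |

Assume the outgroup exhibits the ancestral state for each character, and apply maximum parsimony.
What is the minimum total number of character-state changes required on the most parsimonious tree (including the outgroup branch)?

Character polarity is set by the outgroup: the derived state is whichever differs from the outgroup's state, so for C2 the derived state is 'absent', and for the remaining characters it is 'present'.
C1 (derived state 'present') is shared by Taxon F and Taxon J — a synapomorphy uniting that clade.
C2: derived state 'absent' in Taxon J only — an autapomorphy, so it tells us nothing about relationships among taxa.
C3 (derived state 'present') is unique to Taxon F (autapomorphy; uninformative for grouping).
Most parsimonious ingroup topology: ((Taxon J,Taxon F),Taxon U).
Changes per character on this tree: C1: 1; C2: 1; C3: 1.
Total = 3.

3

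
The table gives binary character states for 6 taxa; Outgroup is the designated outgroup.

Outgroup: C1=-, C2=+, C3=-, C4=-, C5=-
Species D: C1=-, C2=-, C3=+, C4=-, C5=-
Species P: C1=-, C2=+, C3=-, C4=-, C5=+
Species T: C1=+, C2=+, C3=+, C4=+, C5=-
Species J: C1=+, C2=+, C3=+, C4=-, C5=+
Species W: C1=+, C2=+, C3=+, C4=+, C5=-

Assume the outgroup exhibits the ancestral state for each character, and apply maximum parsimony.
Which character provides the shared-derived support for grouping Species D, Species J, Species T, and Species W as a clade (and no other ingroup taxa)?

Character polarity is set by the outgroup: the derived state is whichever differs from the outgroup's state, so for C2 the derived state is '-', and for the remaining characters it is '+'.
C1: derived state '+' in Species J, Species T, and Species W only — synapomorphy for {Species J, Species T, Species W}.
C2 (derived state '-') is unique to Species D (autapomorphy; uninformative for grouping).
C3: derived state '+' in Species D, Species J, Species T, and Species W only — synapomorphy for {Species D, Species J, Species T, Species W}.
C4 (derived state '+') is shared by Species T and Species W — a synapomorphy uniting that clade.
C5 groups Species J and Species P, which is incompatible with the clades supported by the remaining characters; treating it as convergent (homoplasy) costs fewer steps than any alternative tree.
Most parsimonious ingroup topology: ((Species D,((Species T,Species W),Species J)),Species P).
The clade {Species D, Species J, Species T, Species W} is supported by C3: its derived state '+' occurs in exactly those taxa and in no other taxon (including the outgroup).

C3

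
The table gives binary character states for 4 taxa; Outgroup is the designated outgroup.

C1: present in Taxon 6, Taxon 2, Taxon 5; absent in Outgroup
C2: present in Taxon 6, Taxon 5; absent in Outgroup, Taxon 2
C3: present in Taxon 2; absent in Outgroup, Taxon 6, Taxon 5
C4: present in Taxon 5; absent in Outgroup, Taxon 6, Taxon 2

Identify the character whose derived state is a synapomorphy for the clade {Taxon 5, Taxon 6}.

The outgroup has state 'absent' for every character, so 'present' is the derived state throughout.
All ingroup taxa share the derived state 'present' for C1; it defines the ingroup but does not resolve relationships within it.
Only Taxon 5 and Taxon 6 show the derived state 'present' for C2, supporting them as a clade.
C3 (derived state 'present') is unique to Taxon 2 (autapomorphy; uninformative for grouping).
C4: derived state 'present' in Taxon 5 only — an autapomorphy, so it tells us nothing about relationships among taxa.
Most parsimonious ingroup topology: ((Taxon 6,Taxon 5),Taxon 2).
The clade {Taxon 5, Taxon 6} is supported by C2: its derived state 'present' occurs in exactly those taxa and in no other taxon (including the outgroup).

C2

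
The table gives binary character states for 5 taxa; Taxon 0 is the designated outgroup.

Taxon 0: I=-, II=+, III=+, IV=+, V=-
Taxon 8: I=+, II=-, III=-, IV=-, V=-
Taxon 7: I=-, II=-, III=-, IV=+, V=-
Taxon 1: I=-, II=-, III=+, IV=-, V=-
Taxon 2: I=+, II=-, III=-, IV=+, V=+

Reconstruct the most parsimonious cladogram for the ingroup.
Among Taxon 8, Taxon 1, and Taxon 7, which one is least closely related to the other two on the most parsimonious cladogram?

Character polarity is set by the outgroup: the derived state is whichever differs from the outgroup's state, so for II, III, IV the derived state is '-', and for the remaining characters it is '+'.
I: derived state '+' in Taxon 2 and Taxon 8 only — synapomorphy for {Taxon 2, Taxon 8}.
All ingroup taxa share the derived state '-' for II; it defines the ingroup but does not resolve relationships within it.
III: derived state '-' in Taxon 2, Taxon 7, and Taxon 8 only — synapomorphy for {Taxon 2, Taxon 7, Taxon 8}.
IV groups Taxon 1 and Taxon 8, which is incompatible with the clades supported by the remaining characters; treating it as convergent (homoplasy) costs fewer steps than any alternative tree.
V (derived state '+') is unique to Taxon 2 (autapomorphy; uninformative for grouping).
Most parsimonious ingroup topology: (((Taxon 8,Taxon 2),Taxon 7),Taxon 1).
Taxon 8 and Taxon 7 share a more recent common ancestor with each other than either does with Taxon 1, so Taxon 1 is the least closely related of the three.

Taxon 1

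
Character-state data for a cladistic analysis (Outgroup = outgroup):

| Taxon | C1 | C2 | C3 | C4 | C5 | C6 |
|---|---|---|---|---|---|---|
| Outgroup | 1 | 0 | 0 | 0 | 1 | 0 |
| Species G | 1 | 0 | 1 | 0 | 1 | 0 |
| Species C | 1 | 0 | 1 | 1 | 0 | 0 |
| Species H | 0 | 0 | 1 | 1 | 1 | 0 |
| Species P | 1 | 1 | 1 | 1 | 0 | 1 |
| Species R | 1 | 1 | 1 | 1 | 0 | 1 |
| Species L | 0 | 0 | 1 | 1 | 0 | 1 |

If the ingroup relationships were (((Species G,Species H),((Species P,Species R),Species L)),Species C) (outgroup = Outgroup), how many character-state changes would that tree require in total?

9

Map each character onto (((Species G,Species H),((Species P,Species R),Species L)),Species C) (rooted by Outgroup) and count the minimum state changes it requires (Fitch parsimony):
C1: 2; C2: 1; C3: 1; C4: 2; C5: 2; C6: 1.
Total tree length = 9.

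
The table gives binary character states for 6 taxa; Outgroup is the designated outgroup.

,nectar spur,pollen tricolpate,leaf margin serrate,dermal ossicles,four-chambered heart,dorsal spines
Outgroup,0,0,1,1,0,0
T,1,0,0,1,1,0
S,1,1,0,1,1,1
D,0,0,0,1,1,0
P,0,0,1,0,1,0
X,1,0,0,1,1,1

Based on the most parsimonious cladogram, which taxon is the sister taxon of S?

Character polarity is set by the outgroup: the derived state is whichever differs from the outgroup's state, so for leaf margin serrate, dermal ossicles the derived state is '0', and for the remaining characters it is '1'.
nectar spur: derived state '1' in S, T, and X only — synapomorphy for {S, T, X}.
pollen tricolpate: derived state '1' in S only — an autapomorphy, so it tells us nothing about relationships among taxa.
leaf margin serrate (derived state '0') is shared by D, S, T, and X — a synapomorphy uniting that clade.
dermal ossicles (derived state '0') is unique to P (autapomorphy; uninformative for grouping).
four-chambered heart (derived state '1') is shared by all ingroup taxa — unites the whole ingroup.
Only S and X show the derived state '1' for dorsal spines, supporting them as a clade.
Most parsimonious ingroup topology: ((((X,S),T),D),P).
S and X form a cherry on this tree, so they are sister taxa.

X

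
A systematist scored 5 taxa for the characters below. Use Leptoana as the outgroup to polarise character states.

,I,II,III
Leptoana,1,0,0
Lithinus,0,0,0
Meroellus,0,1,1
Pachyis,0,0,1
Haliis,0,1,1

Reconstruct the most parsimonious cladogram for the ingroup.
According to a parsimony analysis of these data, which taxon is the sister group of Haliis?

Character polarity is set by the outgroup: the derived state is whichever differs from the outgroup's state, so for I the derived state is '0', and for the remaining characters it is '1'.
All ingroup taxa share the derived state '0' for I; it defines the ingroup but does not resolve relationships within it.
II (derived state '1') is shared by Haliis and Meroellus — a synapomorphy uniting that clade.
III (derived state '1') is shared by Haliis, Meroellus, and Pachyis — a synapomorphy uniting that clade.
Most parsimonious ingroup topology: (((Meroellus,Haliis),Pachyis),Lithinus).
Haliis and Meroellus form a cherry on this tree, so they are sister taxa.

Meroellus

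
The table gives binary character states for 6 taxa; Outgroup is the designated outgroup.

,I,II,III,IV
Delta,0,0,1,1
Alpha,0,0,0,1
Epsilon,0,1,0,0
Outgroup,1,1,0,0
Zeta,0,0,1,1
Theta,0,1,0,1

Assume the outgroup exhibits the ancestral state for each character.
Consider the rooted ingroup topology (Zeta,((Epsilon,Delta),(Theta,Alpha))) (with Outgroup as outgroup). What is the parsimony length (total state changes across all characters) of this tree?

Map each character onto (Zeta,((Epsilon,Delta),(Theta,Alpha))) (rooted by Outgroup) and count the minimum state changes it requires (Fitch parsimony):
I: 1; II: 3; III: 2; IV: 2.
Total tree length = 8.

8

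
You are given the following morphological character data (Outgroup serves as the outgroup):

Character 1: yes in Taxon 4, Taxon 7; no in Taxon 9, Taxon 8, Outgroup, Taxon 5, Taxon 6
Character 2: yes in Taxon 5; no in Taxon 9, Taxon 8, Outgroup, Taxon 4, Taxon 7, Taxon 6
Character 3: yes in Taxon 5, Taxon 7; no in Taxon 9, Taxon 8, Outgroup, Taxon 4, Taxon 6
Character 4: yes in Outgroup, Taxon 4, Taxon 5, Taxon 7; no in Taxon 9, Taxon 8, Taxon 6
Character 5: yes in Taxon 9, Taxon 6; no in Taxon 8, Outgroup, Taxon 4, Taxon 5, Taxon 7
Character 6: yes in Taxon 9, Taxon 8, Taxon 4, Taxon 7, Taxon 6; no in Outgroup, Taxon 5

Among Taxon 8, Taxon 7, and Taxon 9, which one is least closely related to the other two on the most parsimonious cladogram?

Character polarity is set by the outgroup: the derived state is whichever differs from the outgroup's state, so for Character 4 the derived state is 'no', and for the remaining characters it is 'yes'.
Character 1: derived state 'yes' in Taxon 4 and Taxon 7 only — synapomorphy for {Taxon 4, Taxon 7}.
Character 2: derived state 'yes' in Taxon 5 only — an autapomorphy, so it tells us nothing about relationships among taxa.
Character 3 groups Taxon 5 and Taxon 7, which is incompatible with the clades supported by the remaining characters; treating it as convergent (homoplasy) costs fewer steps than any alternative tree.
Character 4: derived state 'no' in Taxon 6, Taxon 8, and Taxon 9 only — synapomorphy for {Taxon 6, Taxon 8, Taxon 9}.
Character 5 (derived state 'yes') is shared by Taxon 6 and Taxon 9 — a synapomorphy uniting that clade.
Character 6 (derived state 'yes') is shared by Taxon 4, Taxon 6, Taxon 7, Taxon 8, and Taxon 9 — a synapomorphy uniting that clade.
Most parsimonious ingroup topology: ((((Taxon 6,Taxon 9),Taxon 8),(Taxon 4,Taxon 7)),Taxon 5).
Taxon 8 and Taxon 9 share a more recent common ancestor with each other than either does with Taxon 7, so Taxon 7 is the least closely related of the three.

Taxon 7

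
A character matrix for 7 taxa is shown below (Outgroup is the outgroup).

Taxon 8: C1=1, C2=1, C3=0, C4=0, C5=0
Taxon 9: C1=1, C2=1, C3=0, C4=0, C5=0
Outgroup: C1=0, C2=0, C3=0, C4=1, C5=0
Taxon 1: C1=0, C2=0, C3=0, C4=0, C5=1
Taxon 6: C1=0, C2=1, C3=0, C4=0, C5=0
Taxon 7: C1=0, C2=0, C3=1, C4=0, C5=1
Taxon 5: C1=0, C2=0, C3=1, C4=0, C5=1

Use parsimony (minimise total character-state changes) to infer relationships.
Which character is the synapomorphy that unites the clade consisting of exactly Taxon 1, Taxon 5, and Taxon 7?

Character polarity is set by the outgroup: the derived state is whichever differs from the outgroup's state, so for C4 the derived state is '0', and for the remaining characters it is '1'.
C1: derived state '1' in Taxon 8 and Taxon 9 only — synapomorphy for {Taxon 8, Taxon 9}.
C2: derived state '1' in Taxon 6, Taxon 8, and Taxon 9 only — synapomorphy for {Taxon 6, Taxon 8, Taxon 9}.
C3: derived state '1' in Taxon 5 and Taxon 7 only — synapomorphy for {Taxon 5, Taxon 7}.
C4 (derived state '0') is shared by all ingroup taxa — unites the whole ingroup.
C5: derived state '1' in Taxon 1, Taxon 5, and Taxon 7 only — synapomorphy for {Taxon 1, Taxon 5, Taxon 7}.
Most parsimonious ingroup topology: ((Taxon 6,(Taxon 8,Taxon 9)),((Taxon 7,Taxon 5),Taxon 1)).
The clade {Taxon 1, Taxon 5, Taxon 7} is supported by C5: its derived state '1' occurs in exactly those taxa and in no other taxon (including the outgroup).

C5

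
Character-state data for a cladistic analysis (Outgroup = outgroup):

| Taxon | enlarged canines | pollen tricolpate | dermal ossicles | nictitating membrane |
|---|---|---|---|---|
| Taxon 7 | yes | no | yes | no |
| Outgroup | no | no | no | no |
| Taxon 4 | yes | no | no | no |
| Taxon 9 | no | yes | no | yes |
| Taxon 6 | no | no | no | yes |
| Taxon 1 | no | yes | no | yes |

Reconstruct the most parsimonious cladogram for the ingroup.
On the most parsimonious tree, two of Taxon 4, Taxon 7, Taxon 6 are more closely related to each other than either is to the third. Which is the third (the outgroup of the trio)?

Taxon 6

The outgroup has state 'no' for every character, so 'yes' is the derived state throughout.
enlarged canines (derived state 'yes') is shared by Taxon 4 and Taxon 7 — a synapomorphy uniting that clade.
pollen tricolpate: derived state 'yes' in Taxon 1 and Taxon 9 only — synapomorphy for {Taxon 1, Taxon 9}.
dermal ossicles (derived state 'yes') is unique to Taxon 7 (autapomorphy; uninformative for grouping).
nictitating membrane: derived state 'yes' in Taxon 1, Taxon 6, and Taxon 9 only — synapomorphy for {Taxon 1, Taxon 6, Taxon 9}.
Most parsimonious ingroup topology: (((Taxon 1,Taxon 9),Taxon 6),(Taxon 4,Taxon 7)).
Taxon 7 and Taxon 4 share a more recent common ancestor with each other than either does with Taxon 6, so Taxon 6 is the least closely related of the three.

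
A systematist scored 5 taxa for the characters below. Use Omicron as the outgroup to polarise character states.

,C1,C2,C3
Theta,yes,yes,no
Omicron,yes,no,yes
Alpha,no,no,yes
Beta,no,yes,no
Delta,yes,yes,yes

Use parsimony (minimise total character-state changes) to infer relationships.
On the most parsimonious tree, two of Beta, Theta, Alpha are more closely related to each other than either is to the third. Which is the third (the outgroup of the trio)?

Alpha

Character polarity is set by the outgroup: the derived state is whichever differs from the outgroup's state, so for C1, C3 the derived state is 'no', and for the remaining characters it is 'yes'.
C1 groups Alpha and Beta, which is incompatible with the clades supported by the remaining characters; treating it as convergent (homoplasy) costs fewer steps than any alternative tree.
C2 (derived state 'yes') is shared by Beta, Delta, and Theta — a synapomorphy uniting that clade.
C3: derived state 'no' in Beta and Theta only — synapomorphy for {Beta, Theta}.
Most parsimonious ingroup topology: ((Delta,(Theta,Beta)),Alpha).
Theta and Beta share a more recent common ancestor with each other than either does with Alpha, so Alpha is the least closely related of the three.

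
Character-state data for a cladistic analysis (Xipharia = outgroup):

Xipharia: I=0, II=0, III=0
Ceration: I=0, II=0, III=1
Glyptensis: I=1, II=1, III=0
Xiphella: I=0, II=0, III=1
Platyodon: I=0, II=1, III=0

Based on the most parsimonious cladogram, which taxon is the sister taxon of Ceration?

Xiphella

The outgroup has state '0' for every character, so '1' is the derived state throughout.
I (derived state '1') is unique to Glyptensis (autapomorphy; uninformative for grouping).
II: derived state '1' in Glyptensis and Platyodon only — synapomorphy for {Glyptensis, Platyodon}.
Only Ceration and Xiphella show the derived state '1' for III, supporting them as a clade.
Most parsimonious ingroup topology: ((Ceration,Xiphella),(Glyptensis,Platyodon)).
Ceration and Xiphella form a cherry on this tree, so they are sister taxa.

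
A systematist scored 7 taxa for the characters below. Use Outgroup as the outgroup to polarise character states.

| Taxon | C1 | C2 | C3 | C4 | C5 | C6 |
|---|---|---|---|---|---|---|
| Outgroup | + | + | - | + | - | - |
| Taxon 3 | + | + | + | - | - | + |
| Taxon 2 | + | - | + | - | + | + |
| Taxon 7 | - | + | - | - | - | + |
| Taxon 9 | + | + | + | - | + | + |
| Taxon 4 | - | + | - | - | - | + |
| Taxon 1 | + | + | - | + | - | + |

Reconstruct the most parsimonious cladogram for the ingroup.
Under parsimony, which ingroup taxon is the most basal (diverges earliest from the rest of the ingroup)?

Character polarity is set by the outgroup: the derived state is whichever differs from the outgroup's state, so for C1, C2, C4 the derived state is '-', and for the remaining characters it is '+'.
C1: derived state '-' in Taxon 4 and Taxon 7 only — synapomorphy for {Taxon 4, Taxon 7}.
C2: derived state '-' in Taxon 2 only — an autapomorphy, so it tells us nothing about relationships among taxa.
Only Taxon 2, Taxon 3, and Taxon 9 show the derived state '+' for C3, supporting them as a clade.
C4 (derived state '-') is shared by Taxon 2, Taxon 3, Taxon 4, Taxon 7, and Taxon 9 — a synapomorphy uniting that clade.
Only Taxon 2 and Taxon 9 show the derived state '+' for C5, supporting them as a clade.
All ingroup taxa share the derived state '+' for C6; it defines the ingroup but does not resolve relationships within it.
Most parsimonious ingroup topology: (((Taxon 3,(Taxon 2,Taxon 9)),(Taxon 7,Taxon 4)),Taxon 1).
Taxon 1 is sister to the clade containing all other ingroup taxa, so it is the earliest-diverging (most basal) ingroup lineage.

Taxon 1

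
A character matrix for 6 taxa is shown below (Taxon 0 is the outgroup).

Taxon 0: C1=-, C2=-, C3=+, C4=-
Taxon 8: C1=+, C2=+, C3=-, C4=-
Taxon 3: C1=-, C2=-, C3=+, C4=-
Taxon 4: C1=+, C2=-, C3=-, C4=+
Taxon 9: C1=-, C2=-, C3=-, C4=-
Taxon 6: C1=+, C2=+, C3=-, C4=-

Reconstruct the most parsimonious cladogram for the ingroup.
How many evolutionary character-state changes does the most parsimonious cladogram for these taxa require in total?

Character polarity is set by the outgroup: the derived state is whichever differs from the outgroup's state, so for C3 the derived state is '-', and for the remaining characters it is '+'.
C1 (derived state '+') is shared by Taxon 4, Taxon 6, and Taxon 8 — a synapomorphy uniting that clade.
C2 (derived state '+') is shared by Taxon 6 and Taxon 8 — a synapomorphy uniting that clade.
C3: derived state '-' in Taxon 4, Taxon 6, Taxon 8, and Taxon 9 only — synapomorphy for {Taxon 4, Taxon 6, Taxon 8, Taxon 9}.
C4 (derived state '+') is unique to Taxon 4 (autapomorphy; uninformative for grouping).
Most parsimonious ingroup topology: ((((Taxon 8,Taxon 6),Taxon 4),Taxon 9),Taxon 3).
Changes per character on this tree: C1: 1; C2: 1; C3: 1; C4: 1.
Total = 4.

4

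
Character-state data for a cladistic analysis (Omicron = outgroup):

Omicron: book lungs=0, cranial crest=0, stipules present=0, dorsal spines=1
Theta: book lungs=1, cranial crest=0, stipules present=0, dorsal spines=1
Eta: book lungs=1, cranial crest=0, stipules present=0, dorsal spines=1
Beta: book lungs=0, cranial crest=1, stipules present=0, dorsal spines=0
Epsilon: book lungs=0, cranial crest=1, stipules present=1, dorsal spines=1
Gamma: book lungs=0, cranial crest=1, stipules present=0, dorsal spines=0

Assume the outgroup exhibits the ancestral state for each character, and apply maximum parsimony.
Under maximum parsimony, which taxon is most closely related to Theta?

Eta

Character polarity is set by the outgroup: the derived state is whichever differs from the outgroup's state, so for dorsal spines the derived state is '0', and for the remaining characters it is '1'.
book lungs (derived state '1') is shared by Eta and Theta — a synapomorphy uniting that clade.
cranial crest (derived state '1') is shared by Beta, Epsilon, and Gamma — a synapomorphy uniting that clade.
stipules present: derived state '1' in Epsilon only — an autapomorphy, so it tells us nothing about relationships among taxa.
dorsal spines (derived state '0') is shared by Beta and Gamma — a synapomorphy uniting that clade.
Most parsimonious ingroup topology: ((Theta,Eta),((Beta,Gamma),Epsilon)).
Theta and Eta form a cherry on this tree, so they are sister taxa.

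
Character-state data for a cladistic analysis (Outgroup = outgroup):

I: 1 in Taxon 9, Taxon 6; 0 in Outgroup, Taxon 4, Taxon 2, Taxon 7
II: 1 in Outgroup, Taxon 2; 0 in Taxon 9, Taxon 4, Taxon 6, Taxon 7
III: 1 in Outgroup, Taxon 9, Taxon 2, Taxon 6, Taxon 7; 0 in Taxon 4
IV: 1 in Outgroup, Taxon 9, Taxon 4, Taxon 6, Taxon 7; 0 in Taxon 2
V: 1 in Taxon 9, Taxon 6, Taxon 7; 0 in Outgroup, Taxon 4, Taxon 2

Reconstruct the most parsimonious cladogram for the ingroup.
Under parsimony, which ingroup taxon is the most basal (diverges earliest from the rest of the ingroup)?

Taxon 2

Character polarity is set by the outgroup: the derived state is whichever differs from the outgroup's state, so for II, III, IV the derived state is '0', and for the remaining characters it is '1'.
Only Taxon 6 and Taxon 9 show the derived state '1' for I, supporting them as a clade.
II: derived state '0' in Taxon 4, Taxon 6, Taxon 7, and Taxon 9 only — synapomorphy for {Taxon 4, Taxon 6, Taxon 7, Taxon 9}.
III: derived state '0' in Taxon 4 only — an autapomorphy, so it tells us nothing about relationships among taxa.
IV (derived state '0') is unique to Taxon 2 (autapomorphy; uninformative for grouping).
Only Taxon 6, Taxon 7, and Taxon 9 show the derived state '1' for V, supporting them as a clade.
Most parsimonious ingroup topology: ((((Taxon 9,Taxon 6),Taxon 7),Taxon 4),Taxon 2).
Taxon 2 is sister to the clade containing all other ingroup taxa, so it is the earliest-diverging (most basal) ingroup lineage.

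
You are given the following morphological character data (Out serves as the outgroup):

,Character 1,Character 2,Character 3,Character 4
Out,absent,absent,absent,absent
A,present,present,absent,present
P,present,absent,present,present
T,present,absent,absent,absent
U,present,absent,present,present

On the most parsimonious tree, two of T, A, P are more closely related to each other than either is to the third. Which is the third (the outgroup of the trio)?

T

The outgroup has state 'absent' for every character, so 'present' is the derived state throughout.
Character 1 (derived state 'present') is shared by all ingroup taxa — unites the whole ingroup.
Character 2 (derived state 'present') is unique to A (autapomorphy; uninformative for grouping).
Character 3: derived state 'present' in P and U only — synapomorphy for {P, U}.
Character 4 (derived state 'present') is shared by A, P, and U — a synapomorphy uniting that clade.
Most parsimonious ingroup topology: ((A,(P,U)),T).
A and P share a more recent common ancestor with each other than either does with T, so T is the least closely related of the three.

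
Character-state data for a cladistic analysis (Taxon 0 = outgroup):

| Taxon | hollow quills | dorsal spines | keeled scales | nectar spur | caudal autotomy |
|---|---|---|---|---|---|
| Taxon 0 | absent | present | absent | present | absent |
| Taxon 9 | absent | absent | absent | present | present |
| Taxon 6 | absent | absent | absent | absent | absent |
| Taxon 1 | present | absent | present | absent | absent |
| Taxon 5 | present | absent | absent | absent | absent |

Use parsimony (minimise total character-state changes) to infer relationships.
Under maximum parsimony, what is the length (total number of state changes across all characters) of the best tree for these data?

5

Character polarity is set by the outgroup: the derived state is whichever differs from the outgroup's state, so for dorsal spines, nectar spur the derived state is 'absent', and for the remaining characters it is 'present'.
hollow quills (derived state 'present') is shared by Taxon 1 and Taxon 5 — a synapomorphy uniting that clade.
dorsal spines (derived state 'absent') is shared by all ingroup taxa — unites the whole ingroup.
keeled scales: derived state 'present' in Taxon 1 only — an autapomorphy, so it tells us nothing about relationships among taxa.
nectar spur (derived state 'absent') is shared by Taxon 1, Taxon 5, and Taxon 6 — a synapomorphy uniting that clade.
caudal autotomy (derived state 'present') is unique to Taxon 9 (autapomorphy; uninformative for grouping).
Most parsimonious ingroup topology: (Taxon 9,(Taxon 6,(Taxon 1,Taxon 5))).
Changes per character on this tree: hollow quills: 1; dorsal spines: 1; keeled scales: 1; nectar spur: 1; caudal autotomy: 1.
Total = 5.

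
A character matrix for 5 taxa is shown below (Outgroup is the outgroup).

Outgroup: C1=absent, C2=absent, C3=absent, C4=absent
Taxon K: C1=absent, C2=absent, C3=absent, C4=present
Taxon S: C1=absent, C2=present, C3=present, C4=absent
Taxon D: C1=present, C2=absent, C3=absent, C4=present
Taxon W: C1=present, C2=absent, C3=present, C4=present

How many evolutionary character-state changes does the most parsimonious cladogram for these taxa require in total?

5

The outgroup has state 'absent' for every character, so 'present' is the derived state throughout.
C1: derived state 'present' in Taxon D and Taxon W only — synapomorphy for {Taxon D, Taxon W}.
C2: derived state 'present' in Taxon S only — an autapomorphy, so it tells us nothing about relationships among taxa.
C3 groups Taxon S and Taxon W, which is incompatible with the clades supported by the remaining characters; treating it as convergent (homoplasy) costs fewer steps than any alternative tree.
C4: derived state 'present' in Taxon D, Taxon K, and Taxon W only — synapomorphy for {Taxon D, Taxon K, Taxon W}.
Most parsimonious ingroup topology: ((Taxon K,(Taxon D,Taxon W)),Taxon S).
Changes per character on this tree: C1: 1; C2: 1; C3: 2; C4: 1.
Total = 5.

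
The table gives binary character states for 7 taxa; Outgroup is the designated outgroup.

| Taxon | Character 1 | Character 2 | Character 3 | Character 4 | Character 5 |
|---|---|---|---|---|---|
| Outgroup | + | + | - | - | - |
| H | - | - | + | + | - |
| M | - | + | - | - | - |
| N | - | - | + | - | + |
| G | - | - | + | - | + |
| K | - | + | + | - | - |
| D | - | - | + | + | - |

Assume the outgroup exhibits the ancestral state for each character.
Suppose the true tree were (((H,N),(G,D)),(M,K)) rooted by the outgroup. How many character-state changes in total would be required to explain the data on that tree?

Map each character onto (((H,N),(G,D)),(M,K)) (rooted by Outgroup) and count the minimum state changes it requires (Fitch parsimony):
Character 1: 1; Character 2: 1; Character 3: 2; Character 4: 2; Character 5: 2.
Total tree length = 8.

8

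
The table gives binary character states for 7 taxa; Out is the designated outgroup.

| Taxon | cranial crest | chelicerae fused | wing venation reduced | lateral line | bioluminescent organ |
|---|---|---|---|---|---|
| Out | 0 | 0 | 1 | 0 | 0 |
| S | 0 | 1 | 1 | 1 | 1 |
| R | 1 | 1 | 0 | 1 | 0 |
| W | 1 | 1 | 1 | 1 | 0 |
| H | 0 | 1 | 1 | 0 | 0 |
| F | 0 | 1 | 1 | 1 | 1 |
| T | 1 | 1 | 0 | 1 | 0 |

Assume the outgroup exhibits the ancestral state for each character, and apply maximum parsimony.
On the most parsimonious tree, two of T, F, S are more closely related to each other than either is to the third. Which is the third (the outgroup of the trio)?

T

Character polarity is set by the outgroup: the derived state is whichever differs from the outgroup's state, so for wing venation reduced the derived state is '0', and for the remaining characters it is '1'.
cranial crest: derived state '1' in R, T, and W only — synapomorphy for {R, T, W}.
All ingroup taxa share the derived state '1' for chelicerae fused; it defines the ingroup but does not resolve relationships within it.
wing venation reduced (derived state '0') is shared by R and T — a synapomorphy uniting that clade.
lateral line: derived state '1' in F, R, S, T, and W only — synapomorphy for {F, R, S, T, W}.
bioluminescent organ (derived state '1') is shared by F and S — a synapomorphy uniting that clade.
Most parsimonious ingroup topology: (((S,F),((R,T),W)),H).
S and F share a more recent common ancestor with each other than either does with T, so T is the least closely related of the three.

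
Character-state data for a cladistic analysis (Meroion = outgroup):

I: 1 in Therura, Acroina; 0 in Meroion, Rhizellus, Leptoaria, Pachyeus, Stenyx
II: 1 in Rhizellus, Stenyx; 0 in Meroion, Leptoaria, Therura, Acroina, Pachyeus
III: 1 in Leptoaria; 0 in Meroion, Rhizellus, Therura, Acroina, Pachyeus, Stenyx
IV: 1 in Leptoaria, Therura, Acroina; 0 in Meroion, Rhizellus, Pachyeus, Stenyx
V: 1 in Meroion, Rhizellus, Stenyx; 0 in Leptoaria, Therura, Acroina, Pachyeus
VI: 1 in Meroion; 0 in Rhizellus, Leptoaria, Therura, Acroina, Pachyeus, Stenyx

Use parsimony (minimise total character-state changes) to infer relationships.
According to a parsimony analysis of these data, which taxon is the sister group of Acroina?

Character polarity is set by the outgroup: the derived state is whichever differs from the outgroup's state, so for V, VI the derived state is '0', and for the remaining characters it is '1'.
I: derived state '1' in Acroina and Therura only — synapomorphy for {Acroina, Therura}.
II (derived state '1') is shared by Rhizellus and Stenyx — a synapomorphy uniting that clade.
III: derived state '1' in Leptoaria only — an autapomorphy, so it tells us nothing about relationships among taxa.
IV (derived state '1') is shared by Acroina, Leptoaria, and Therura — a synapomorphy uniting that clade.
V (derived state '0') is shared by Acroina, Leptoaria, Pachyeus, and Therura — a synapomorphy uniting that clade.
VI (derived state '0') is shared by all ingroup taxa — unites the whole ingroup.
Most parsimonious ingroup topology: ((Rhizellus,Stenyx),((Leptoaria,(Therura,Acroina)),Pachyeus)).
Acroina and Therura form a cherry on this tree, so they are sister taxa.

Therura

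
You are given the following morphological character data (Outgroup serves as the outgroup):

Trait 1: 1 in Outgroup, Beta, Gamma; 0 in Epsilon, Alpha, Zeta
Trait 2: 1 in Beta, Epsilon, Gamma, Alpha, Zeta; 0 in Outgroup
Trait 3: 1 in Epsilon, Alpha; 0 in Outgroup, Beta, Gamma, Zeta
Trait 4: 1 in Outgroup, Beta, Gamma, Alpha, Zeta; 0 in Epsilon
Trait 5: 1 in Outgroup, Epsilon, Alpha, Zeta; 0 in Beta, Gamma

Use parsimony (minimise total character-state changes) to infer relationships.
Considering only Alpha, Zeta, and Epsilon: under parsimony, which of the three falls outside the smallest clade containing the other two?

Zeta

Character polarity is set by the outgroup: the derived state is whichever differs from the outgroup's state, so for Trait 1, Trait 4, Trait 5 the derived state is '0', and for the remaining characters it is '1'.
Trait 1 (derived state '0') is shared by Alpha, Epsilon, and Zeta — a synapomorphy uniting that clade.
Trait 2 (derived state '1') is shared by all ingroup taxa — unites the whole ingroup.
Trait 3 (derived state '1') is shared by Alpha and Epsilon — a synapomorphy uniting that clade.
Trait 4 (derived state '0') is unique to Epsilon (autapomorphy; uninformative for grouping).
Trait 5 (derived state '0') is shared by Beta and Gamma — a synapomorphy uniting that clade.
Most parsimonious ingroup topology: ((Beta,Gamma),((Epsilon,Alpha),Zeta)).
Alpha and Epsilon share a more recent common ancestor with each other than either does with Zeta, so Zeta is the least closely related of the three.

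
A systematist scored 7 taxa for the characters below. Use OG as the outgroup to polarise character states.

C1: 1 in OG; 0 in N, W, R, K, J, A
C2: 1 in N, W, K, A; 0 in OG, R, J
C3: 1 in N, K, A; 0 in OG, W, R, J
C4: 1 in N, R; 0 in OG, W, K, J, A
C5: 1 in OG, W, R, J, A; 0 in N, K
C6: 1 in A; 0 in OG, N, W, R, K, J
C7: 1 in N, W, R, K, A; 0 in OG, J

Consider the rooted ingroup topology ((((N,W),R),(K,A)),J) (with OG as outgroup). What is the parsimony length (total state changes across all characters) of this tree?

11

Map each character onto ((((N,W),R),(K,A)),J) (rooted by OG) and count the minimum state changes it requires (Fitch parsimony):
C1: 1; C2: 2; C3: 2; C4: 2; C5: 2; C6: 1; C7: 1.
Total tree length = 11.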